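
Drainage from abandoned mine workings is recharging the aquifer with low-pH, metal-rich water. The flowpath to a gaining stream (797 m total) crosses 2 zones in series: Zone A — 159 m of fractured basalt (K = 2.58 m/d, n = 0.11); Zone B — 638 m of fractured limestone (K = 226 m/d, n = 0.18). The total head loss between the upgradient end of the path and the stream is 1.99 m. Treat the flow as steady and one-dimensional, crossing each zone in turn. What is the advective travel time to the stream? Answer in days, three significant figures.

Continuity: the same q passes through each zone, so ΔH = q·Σ(L_j/K_j) — the zones act as resistances in series.
Σ(L/K) = 159/2.58 + 638/226 = 61.63 + 2.823 = 64.45 d
q = ΔH / Σ(L/K) = 1.99 / 64.45 = 0.03088 m/d (same in every zone)
Zone A: v = q/n = 0.03088/0.11 = 0.2807 m/d → t_A = 159/0.2807 = 566.5 d
Zone B: v = q/n = 0.03088/0.18 = 0.1715 m/d → t_B = 638/0.1715 = 3719 d
Total t = 566.5 + 3719 = 4286 d

4290 days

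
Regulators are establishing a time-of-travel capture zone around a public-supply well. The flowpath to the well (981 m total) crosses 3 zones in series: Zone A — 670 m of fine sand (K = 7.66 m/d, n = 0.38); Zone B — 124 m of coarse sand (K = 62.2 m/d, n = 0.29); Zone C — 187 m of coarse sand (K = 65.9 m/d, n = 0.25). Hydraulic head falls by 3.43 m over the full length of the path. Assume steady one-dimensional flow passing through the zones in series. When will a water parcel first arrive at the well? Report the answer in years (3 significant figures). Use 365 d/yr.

24.9 years

Steady 1-D flow in series ⇒ the Darcy flux q is identical in every zone and the zone head losses add (resistances L/K in series).
Σ(L/K) = 670/7.66 + 124/62.2 + 187/65.9 = 87.47 + 1.994 + 2.838 = 92.30 d
q = ΔH / Σ(L/K) = 3.43 / 92.30 = 0.03716 m/d (same in every zone)
Zone A: v = q/n = 0.03716/0.38 = 0.09779 m/d → t_A = 670/0.09779 = 6851 d
Zone B: v = q/n = 0.03716/0.29 = 0.1281 m/d → t_B = 124/0.1281 = 967.7 d
Zone C: v = q/n = 0.03716/0.25 = 0.1486 m/d → t_C = 187/0.1486 = 1258 d
Total t = 6851 + 967.7 + 1258 = 9077 d
   = 9077 / 365 = 24.9 yr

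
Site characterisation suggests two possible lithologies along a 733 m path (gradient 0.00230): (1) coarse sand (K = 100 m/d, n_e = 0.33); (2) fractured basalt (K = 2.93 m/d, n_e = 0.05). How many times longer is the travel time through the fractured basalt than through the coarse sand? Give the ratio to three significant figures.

Unit 1 (coarse sand): v = 100×0.0023/0.33 = 0.6970 m/d, t = 733/0.6970 = 1052 d
Unit 2 (fractured basalt): v = 2.93×0.0023/0.05 = 0.1348 m/d, t = 733/0.1348 = 5438 d
t(fractured basalt) / t(coarse sand) = 5438/1052 = 5.17

5.17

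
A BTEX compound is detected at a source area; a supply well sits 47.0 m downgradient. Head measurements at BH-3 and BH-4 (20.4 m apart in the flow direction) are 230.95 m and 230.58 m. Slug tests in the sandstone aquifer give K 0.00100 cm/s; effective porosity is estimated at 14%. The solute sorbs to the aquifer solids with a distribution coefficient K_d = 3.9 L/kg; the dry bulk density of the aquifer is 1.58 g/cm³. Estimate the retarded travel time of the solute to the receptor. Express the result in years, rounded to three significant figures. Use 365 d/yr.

51.8 years

Hydraulic gradient i = (230.95 − 230.58) / 20.4 = 0.37 / 20.4 = 0.01814
K = 0.00100 cm/s × 864 = 0.8640 m/d
Darcy flux q = K·i = 0.8640 × 0.01814 = 0.01567 m/d
v_s = q/n_e = 0.01567/0.14 = 0.1119 m/d
Retardation R = 1 + ρ_b·K_d/n = 1 + 1.58×3.9/0.14 = 45.01
Contaminant velocity v_c = v/R = 0.1119/45.01 = 0.002487 m/d
t = L/v_c = 47.0/0.002487 = 18900 d
   = 18900/365 = 51.8 yr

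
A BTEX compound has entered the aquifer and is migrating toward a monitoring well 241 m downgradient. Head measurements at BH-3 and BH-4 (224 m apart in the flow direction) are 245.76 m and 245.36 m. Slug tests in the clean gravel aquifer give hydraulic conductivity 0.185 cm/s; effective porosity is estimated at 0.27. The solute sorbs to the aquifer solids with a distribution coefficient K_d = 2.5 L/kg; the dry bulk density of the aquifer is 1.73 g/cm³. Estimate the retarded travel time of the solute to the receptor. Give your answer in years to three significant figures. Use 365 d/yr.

10.6 years

Hydraulic gradient i = (245.76 − 245.36) / 224 = 0.40 / 224 = 0.001786
K = 0.185 cm/s × 864 = 159.8 m/d
Darcy flux q = K·i = 159.8 × 0.001786 = 0.2854 m/d
v = Ki/n = 159.8·0.001786/0.27 = 1.057 m/d
Retardation R = 1 + ρ_b·K_d/n = 1 + 1.73×2.5/0.27 = 17.02
Contaminant velocity v_c = v/R = 1.057/17.02 = 0.06212 m/d
t = L/v_c = 241/0.06212 = 3880 d
   = 3880/365 = 10.6 yr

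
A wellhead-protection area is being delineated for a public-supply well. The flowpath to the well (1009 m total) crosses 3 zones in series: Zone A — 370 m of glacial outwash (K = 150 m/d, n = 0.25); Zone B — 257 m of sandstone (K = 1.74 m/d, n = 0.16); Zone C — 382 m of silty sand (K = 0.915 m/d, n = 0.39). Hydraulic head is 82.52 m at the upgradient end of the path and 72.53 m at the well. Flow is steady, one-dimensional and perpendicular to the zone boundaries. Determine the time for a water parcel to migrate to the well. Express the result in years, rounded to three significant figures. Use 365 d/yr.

44.0 years

Total head drop ΔH = 82.52 − 72.53 = 9.99 m
Steady 1-D flow in series ⇒ the Darcy flux q is identical in every zone and the zone head losses add (resistances L/K in series).
Σ(L/K) = 370/150 + 257/1.74 + 382/0.915 = 2.467 + 147.7 + 417.5 = 567.7 d
q = ΔH / Σ(L/K) = 9.99 / 567.7 = 0.01760 m/d (same in every zone)
Zone A: v = q/n = 0.01760/0.25 = 0.07039 m/d → t_A = 370/0.07039 = 5256 d
Zone B: v = q/n = 0.01760/0.16 = 0.1100 m/d → t_B = 257/0.1100 = 2337 d
Zone C: v = q/n = 0.01760/0.39 = 0.04512 m/d → t_C = 382/0.04512 = 8465 d
Total t = 5256 + 2337 + 8465 = 16060 d
   = 16060 / 365 = 44.0 yr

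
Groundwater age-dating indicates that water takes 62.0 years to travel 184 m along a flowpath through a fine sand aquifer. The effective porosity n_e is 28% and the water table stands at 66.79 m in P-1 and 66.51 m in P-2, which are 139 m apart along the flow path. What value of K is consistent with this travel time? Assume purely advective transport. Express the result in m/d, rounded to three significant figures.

1.13 m/d

Hydraulic gradient i = (66.79 − 66.51) / 139 = 0.28 / 139 = 0.002014
t = 62.0 years = 22630 d
v = L / t = 184 / 22630 = 0.008131 m/d
K = v · n / i = 0.008131 × 0.28 / 0.002014 = 1.13 m/d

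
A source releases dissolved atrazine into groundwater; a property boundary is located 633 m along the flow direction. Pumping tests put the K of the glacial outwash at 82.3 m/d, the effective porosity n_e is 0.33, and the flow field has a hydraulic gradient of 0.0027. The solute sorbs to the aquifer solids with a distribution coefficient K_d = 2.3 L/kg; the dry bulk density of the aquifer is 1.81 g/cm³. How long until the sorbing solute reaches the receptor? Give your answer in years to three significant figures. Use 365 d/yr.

35.1 years

Specific discharge q = 82.3 × 0.0027 = 0.2222 m/d
v_s = q/n_e = 0.2222/0.33 = 0.6734 m/d
Retardation R = 1 + ρ_b·K_d/n = 1 + 1.81×2.3/0.33 = 13.62
Contaminant velocity v_c = v/R = 0.6734/13.62 = 0.04946 m/d
t = L/v_c = 633/0.04946 = 12800 d
   = 12800/365 = 35.1 yr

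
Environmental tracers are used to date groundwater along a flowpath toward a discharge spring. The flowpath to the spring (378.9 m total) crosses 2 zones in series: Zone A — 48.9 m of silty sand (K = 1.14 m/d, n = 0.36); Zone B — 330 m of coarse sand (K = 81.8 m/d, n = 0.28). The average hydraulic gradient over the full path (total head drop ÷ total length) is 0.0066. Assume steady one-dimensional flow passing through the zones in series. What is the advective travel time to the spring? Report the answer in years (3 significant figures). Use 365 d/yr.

Continuity: the same q passes through each zone, so ΔH = q·Σ(L_j/K_j) — the zones act as resistances in series.
Σ(L/K) = 48.9/1.14 + 330/81.8 = 42.89 + 4.034 = 46.93 d
K_eq = L_total / Σ(L/K) = 378.9 / 46.93 = 8.074 m/d
q = K_eq · i = 8.074 × 0.0066 = 0.05329 m/d (same in every zone)
Zone A: v = q/n = 0.05329/0.36 = 0.1480 m/d → t_A = 48.9/0.1480 = 330.4 d
Zone B: v = q/n = 0.05329/0.28 = 0.1903 m/d → t_B = 330/0.1903 = 1734 d
Total t = 330.4 + 1734 = 2064 d
   = 2064 / 365 = 5.66 yr

5.66 years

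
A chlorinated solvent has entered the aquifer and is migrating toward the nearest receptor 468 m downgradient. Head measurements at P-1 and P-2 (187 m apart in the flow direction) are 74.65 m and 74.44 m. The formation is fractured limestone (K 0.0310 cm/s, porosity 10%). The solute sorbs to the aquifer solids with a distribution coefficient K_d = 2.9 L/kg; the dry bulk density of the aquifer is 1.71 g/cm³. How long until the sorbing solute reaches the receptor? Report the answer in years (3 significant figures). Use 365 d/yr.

Hydraulic gradient i = (74.65 − 74.44) / 187 = 0.21 / 187 = 0.001123
K = 0.0310 cm/s × 864 = 26.78 m/d
Darcy flux q = K·i = 26.78 × 0.001123 = 0.03008 m/d
v_s = q/n_e = 0.03008/0.10 = 0.3008 m/d
Retardation R = 1 + ρ_b·K_d/n = 1 + 1.71×2.9/0.10 = 50.59
Contaminant velocity v_c = v/R = 0.3008/50.59 = 0.005946 m/d
t = L/v_c = 468/0.005946 = 78710 d
   = 78710/365 = 216 yr

216 years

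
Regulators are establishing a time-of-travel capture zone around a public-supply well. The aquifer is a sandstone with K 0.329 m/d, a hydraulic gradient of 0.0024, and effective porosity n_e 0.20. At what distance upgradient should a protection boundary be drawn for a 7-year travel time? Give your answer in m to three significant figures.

Darcy flux q = K·i = 0.329 × 0.0024 = 7.896e-4 m/d
Average linear velocity = 7.896e-4 / 0.20 = 0.003948 m/d
T = 7 yr × 365 = 2555 d
L = v × T = 0.003948 × 2555 = 10.09 m

10.1 m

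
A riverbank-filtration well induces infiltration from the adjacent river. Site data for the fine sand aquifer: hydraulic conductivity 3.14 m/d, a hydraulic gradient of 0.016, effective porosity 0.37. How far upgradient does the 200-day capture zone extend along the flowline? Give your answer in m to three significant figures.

27.2 m

Darcy flux q = K·i = 3.14 × 0.016 = 0.05024 m/d
Seepage velocity v = q / n = 0.05024 / 0.37 = 0.1358 m/d
L = v × T = 0.1358 × 200 = 27.16 m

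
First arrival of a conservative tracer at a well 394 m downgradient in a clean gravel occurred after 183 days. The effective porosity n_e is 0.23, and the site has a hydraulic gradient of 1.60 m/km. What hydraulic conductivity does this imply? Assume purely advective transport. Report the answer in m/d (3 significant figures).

v = L / t = 394 / 183 = 2.153 m/d
K = v · n / i = 2.153 × 0.23 / 0.0016 = 309 m/d

309 m/d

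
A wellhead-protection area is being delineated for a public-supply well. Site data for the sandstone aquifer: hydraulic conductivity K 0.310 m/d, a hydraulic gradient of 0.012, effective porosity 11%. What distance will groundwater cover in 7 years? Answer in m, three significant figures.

Darcy flux q = K·i = 0.310 × 0.012 = 0.003720 m/d
v = Ki/n = 0.310·0.012/0.11 = 0.03382 m/d
T = 7 yr × 365 = 2555 d
L = v × T = 0.03382 × 2555 = 86.41 m

86.4 m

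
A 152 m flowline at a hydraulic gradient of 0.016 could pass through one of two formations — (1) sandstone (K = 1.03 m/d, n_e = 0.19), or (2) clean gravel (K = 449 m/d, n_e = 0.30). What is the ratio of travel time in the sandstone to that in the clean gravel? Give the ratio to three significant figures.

276

Unit 1 (sandstone): v = 1.03×0.016/0.19 = 0.08674 m/d, t = 152/0.08674 = 1752 d
Unit 2 (clean gravel): v = 449×0.016/0.30 = 23.95 m/d, t = 152/23.95 = 6.347 d
t(sandstone) / t(clean gravel) = 1752/6.347 = 276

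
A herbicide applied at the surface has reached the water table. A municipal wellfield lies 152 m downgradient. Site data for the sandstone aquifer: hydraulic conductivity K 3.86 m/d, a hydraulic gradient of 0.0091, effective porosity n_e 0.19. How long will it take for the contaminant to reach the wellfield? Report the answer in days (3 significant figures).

822 days

q = Ki = 3.86 × 0.0091 = 0.03513 m/d
Seepage velocity v = q / n = 0.03513 / 0.19 = 0.1849 m/d
t = L / v = 152 / 0.1849 = 822.2 d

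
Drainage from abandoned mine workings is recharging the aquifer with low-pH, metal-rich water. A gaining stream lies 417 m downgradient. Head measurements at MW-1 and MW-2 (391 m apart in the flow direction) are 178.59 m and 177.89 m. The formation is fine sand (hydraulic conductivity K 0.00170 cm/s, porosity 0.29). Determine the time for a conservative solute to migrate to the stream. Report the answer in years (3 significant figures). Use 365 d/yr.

Hydraulic gradient i = (178.59 − 177.89) / 391 = 0.70 / 391 = 0.001790
K = 0.00170 cm/s × 864 = 1.469 m/d
Darcy flux q = K·i = 1.469 × 0.001790 = 0.002630 m/d
v_s = q/n_e = 0.002630/0.29 = 0.009067 m/d
t = L / v = 417 / 0.009067 = 45990 d
   = 45990 / 365 = 126 yr

126 years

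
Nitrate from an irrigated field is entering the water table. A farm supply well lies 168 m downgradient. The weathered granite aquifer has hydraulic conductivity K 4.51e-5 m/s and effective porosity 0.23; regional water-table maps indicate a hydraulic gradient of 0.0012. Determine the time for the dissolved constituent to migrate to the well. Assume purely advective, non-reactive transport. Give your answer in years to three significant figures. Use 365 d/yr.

K = 4.51e-5 m/s × 86400 s/d = 3.897 m/d
Darcy flux q = K·i = 3.897 × 0.0012 = 0.004676 m/d
v = Ki/n = 3.897·0.0012/0.23 = 0.02033 m/d
t = L / v = 168 / 0.02033 = 8264 d
   = 8264 / 365 = 22.6 yr

22.6 years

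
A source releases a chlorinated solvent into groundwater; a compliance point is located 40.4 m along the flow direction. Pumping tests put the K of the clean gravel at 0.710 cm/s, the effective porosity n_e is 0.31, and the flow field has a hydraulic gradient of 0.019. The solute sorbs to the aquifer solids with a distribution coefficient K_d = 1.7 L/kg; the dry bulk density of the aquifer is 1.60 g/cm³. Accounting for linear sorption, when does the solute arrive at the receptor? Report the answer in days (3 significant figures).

K = 0.710 cm/s × 864 = 613.4 m/d
Specific discharge q = 613.4 × 0.019 = 11.66 m/d
v = Ki/n = 613.4·0.019/0.31 = 37.60 m/d
Retardation R = 1 + ρ_b·K_d/n = 1 + 1.60×1.7/0.31 = 9.774
Contaminant velocity v_c = v/R = 37.60/9.774 = 3.847 m/d
t = L/v_c = 40.4/3.847 = 10.50 d

10.5 days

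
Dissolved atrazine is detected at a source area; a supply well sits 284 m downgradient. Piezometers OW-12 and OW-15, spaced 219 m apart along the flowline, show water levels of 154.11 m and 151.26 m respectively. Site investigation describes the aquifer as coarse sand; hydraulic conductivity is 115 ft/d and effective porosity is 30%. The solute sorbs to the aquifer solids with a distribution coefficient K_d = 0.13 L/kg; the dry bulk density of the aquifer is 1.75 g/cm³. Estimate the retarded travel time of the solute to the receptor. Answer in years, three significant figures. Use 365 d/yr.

0.900 years

Hydraulic gradient i = (154.11 − 151.26) / 219 = 2.85 / 219 = 0.01301
K = 115 ft/d × 0.3048 = 35.05 m/d
Darcy flux q = K·i = 35.05 × 0.01301 = 0.4562 m/d
Average linear velocity = 0.4562 / 0.30 = 1.521 m/d
Retardation R = 1 + ρ_b·K_d/n = 1 + 1.75×0.13/0.30 = 1.758
Contaminant velocity v_c = v/R = 1.521/1.758 = 0.8648 m/d
t = L/v_c = 284/0.8648 = 328.4 d
   = 328.4/365 = 0.900 yr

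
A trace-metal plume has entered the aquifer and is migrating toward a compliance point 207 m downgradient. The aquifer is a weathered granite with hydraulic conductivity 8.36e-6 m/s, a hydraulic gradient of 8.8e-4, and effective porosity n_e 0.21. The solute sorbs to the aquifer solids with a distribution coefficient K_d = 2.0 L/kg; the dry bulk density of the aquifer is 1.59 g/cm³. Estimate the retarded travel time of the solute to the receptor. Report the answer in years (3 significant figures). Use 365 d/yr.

K = 8.36e-6 m/s × 86400 s/d = 0.7223 m/d
Specific discharge q = 0.7223 × 8.8e-4 = 6.356e-4 m/d
Seepage velocity v = q / n = 6.356e-4 / 0.21 = 0.003027 m/d
Retardation R = 1 + ρ_b·K_d/n = 1 + 1.59×2.0/0.21 = 16.14
Contaminant velocity v_c = v/R = 0.003027/16.14 = 1.875e-4 m/d
t = L/v_c = 207/1.875e-4 = 1.104e6 d
   = 1.104e6/365 = 3020 yr

3020 years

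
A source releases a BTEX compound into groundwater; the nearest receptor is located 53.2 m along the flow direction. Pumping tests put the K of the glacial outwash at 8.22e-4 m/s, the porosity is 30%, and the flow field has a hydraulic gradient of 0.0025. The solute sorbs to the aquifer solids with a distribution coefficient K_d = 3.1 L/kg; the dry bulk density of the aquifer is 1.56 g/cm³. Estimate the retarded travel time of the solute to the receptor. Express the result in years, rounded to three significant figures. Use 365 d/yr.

K = 8.22e-4 m/s × 86400 s/d = 71.02 m/d
Specific discharge q = 71.02 × 0.0025 = 0.1776 m/d
v = Ki/n = 71.02·0.0025/0.30 = 0.5918 m/d
Retardation R = 1 + ρ_b·K_d/n = 1 + 1.56×3.1/0.30 = 17.12
Contaminant velocity v_c = v/R = 0.5918/17.12 = 0.03457 m/d
t = L/v_c = 53.2/0.03457 = 1539 d
   = 1539/365 = 4.22 yr

4.22 years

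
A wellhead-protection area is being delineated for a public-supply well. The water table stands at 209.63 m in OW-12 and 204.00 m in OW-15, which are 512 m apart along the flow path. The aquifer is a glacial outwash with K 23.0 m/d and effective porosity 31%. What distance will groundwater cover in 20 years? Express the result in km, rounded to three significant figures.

5.96 km

Hydraulic gradient i = (209.63 − 204.00) / 512 = 5.63 / 512 = 0.01100
Specific discharge q = 23.0 × 0.01100 = 0.2529 m/d
Seepage velocity v = q / n = 0.2529 / 0.31 = 0.8158 m/d
T = 20 yr × 365 = 7300 d
L = v × T = 0.8158 × 7300 = 5956 m
   = 5.96 km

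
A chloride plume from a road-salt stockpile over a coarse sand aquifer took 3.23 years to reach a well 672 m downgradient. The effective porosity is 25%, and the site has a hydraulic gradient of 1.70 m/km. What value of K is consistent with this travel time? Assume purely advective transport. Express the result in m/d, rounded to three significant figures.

t = 3.23 years = 1179 d
v = L / t = 672 / 1179 = 0.5700 m/d
K = v · n / i = 0.5700 × 0.25 / 0.0017 = 83.8 m/d

83.8 m/d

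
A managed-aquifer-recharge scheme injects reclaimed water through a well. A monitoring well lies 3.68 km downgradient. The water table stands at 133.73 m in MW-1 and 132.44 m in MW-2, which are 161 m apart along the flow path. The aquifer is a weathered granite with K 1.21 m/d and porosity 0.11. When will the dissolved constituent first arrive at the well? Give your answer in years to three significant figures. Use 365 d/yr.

114 years

Hydraulic gradient i = (133.73 − 132.44) / 161 = 1.29 / 161 = 0.008012
Specific discharge q = 1.21 × 0.008012 = 0.009695 m/d
Average linear velocity = 0.009695 / 0.11 = 0.08814 m/d
L = 3.68 km = 3680 m
t = L / v = 3680 / 0.08814 = 41750 d
   = 41750 / 365 = 114 yr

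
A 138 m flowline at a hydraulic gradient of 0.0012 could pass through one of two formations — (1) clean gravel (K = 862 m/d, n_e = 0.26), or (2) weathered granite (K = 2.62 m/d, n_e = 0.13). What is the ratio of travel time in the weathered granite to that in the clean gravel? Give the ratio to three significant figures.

165

Unit 1 (clean gravel): v = 862×0.0012/0.26 = 3.978 m/d, t = 138/3.978 = 34.69 d
Unit 2 (weathered granite): v = 2.62×0.0012/0.13 = 0.02418 m/d, t = 138/0.02418 = 5706 d
t(weathered granite) / t(clean gravel) = 5706/34.69 = 165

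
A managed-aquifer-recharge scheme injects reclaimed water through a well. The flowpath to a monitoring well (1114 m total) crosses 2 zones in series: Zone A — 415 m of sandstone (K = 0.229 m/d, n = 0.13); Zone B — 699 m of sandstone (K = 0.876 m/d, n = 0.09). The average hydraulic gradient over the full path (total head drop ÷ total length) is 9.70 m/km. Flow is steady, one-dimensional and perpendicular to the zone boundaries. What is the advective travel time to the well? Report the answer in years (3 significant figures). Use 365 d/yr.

Continuity: the same q passes through each zone, so ΔH = q·Σ(L_j/K_j) — the zones act as resistances in series.
Σ(L/K) = 415/0.229 + 699/0.876 = 1812 + 797.9 = 2610 d
K_eq = L_total / Σ(L/K) = 1114 / 2610 = 0.4268 m/d
q = K_eq · i = 0.4268 × 0.0097 = 0.004140 m/d (same in every zone)
Zone A: v = q/n = 0.004140/0.13 = 0.03185 m/d → t_A = 415/0.03185 = 13030 d
Zone B: v = q/n = 0.004140/0.09 = 0.04600 m/d → t_B = 699/0.04600 = 15200 d
Total t = 13030 + 15200 = 28230 d
   = 28230 / 365 = 77.3 yr

77.3 years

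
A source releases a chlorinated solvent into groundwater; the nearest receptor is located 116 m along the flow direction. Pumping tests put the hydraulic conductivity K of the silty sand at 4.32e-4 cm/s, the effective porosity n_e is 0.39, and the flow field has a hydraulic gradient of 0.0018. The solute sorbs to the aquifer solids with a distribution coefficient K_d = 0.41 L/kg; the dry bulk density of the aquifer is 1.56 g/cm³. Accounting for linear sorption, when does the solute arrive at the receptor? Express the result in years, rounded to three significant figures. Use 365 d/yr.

487 years

K = 4.32e-4 cm/s × 864 = 0.3732 m/d
q = Ki = 0.3732 × 0.0018 = 6.718e-4 m/d
Seepage velocity v = q / n = 6.718e-4 / 0.39 = 0.001723 m/d
Retardation R = 1 + ρ_b·K_d/n = 1 + 1.56×0.41/0.39 = 2.640
Contaminant velocity v_c = v/R = 0.001723/2.640 = 6.525e-4 m/d
t = L/v_c = 116/6.525e-4 = 177800 d
   = 177800/365 = 487 yr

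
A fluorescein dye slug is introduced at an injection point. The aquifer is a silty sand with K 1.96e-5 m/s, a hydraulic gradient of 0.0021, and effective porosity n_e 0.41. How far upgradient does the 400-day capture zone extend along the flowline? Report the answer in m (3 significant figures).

K = 1.96e-5 m/s × 86400 s/d = 1.693 m/d
q = Ki = 1.693 × 0.0021 = 0.003556 m/d
v_s = q/n_e = 0.003556/0.41 = 0.008674 m/d
L = v × T = 0.008674 × 400 = 3.469 m

3.47 m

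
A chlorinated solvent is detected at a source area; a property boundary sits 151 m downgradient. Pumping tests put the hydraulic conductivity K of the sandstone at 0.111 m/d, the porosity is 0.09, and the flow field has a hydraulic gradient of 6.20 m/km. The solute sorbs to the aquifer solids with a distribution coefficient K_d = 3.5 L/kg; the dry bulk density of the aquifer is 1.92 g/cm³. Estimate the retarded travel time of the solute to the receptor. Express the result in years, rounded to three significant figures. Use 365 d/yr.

4090 years

Specific discharge q = 0.111 × 0.0062 = 6.882e-4 m/d
v_s = q/n_e = 6.882e-4/0.09 = 0.007647 m/d
Retardation R = 1 + ρ_b·K_d/n = 1 + 1.92×3.5/0.09 = 75.67
Contaminant velocity v_c = v/R = 0.007647/75.67 = 1.011e-4 m/d
t = L/v_c = 151/1.011e-4 = 1.494e6 d
   = 1.494e6/365 = 4090 yr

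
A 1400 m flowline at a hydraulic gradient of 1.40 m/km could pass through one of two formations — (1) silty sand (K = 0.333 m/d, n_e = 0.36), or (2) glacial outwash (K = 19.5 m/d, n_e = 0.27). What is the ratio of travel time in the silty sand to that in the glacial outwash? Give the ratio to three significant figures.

Unit 1 (silty sand): v = 0.333×0.0014/0.36 = 0.001295 m/d, t = 1400/0.001295 = 1.081e6 d
Unit 2 (glacial outwash): v = 19.5×0.0014/0.27 = 0.1011 m/d, t = 1400/0.1011 = 13850 d
t(silty sand) / t(glacial outwash) = 1.081e6/13850 = 78.1

78.1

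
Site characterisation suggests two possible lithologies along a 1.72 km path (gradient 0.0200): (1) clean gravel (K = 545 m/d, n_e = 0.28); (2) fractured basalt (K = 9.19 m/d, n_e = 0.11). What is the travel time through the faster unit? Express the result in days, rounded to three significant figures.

Unit 1 (clean gravel): v = 545×0.020/0.28 = 38.93 m/d, t = 1720/38.93 = 44.18 d
Unit 2 (fractured basalt): v = 9.19×0.020/0.11 = 1.671 m/d, t = 1720/1.671 = 1029 d
Faster unit: t = 44.2 d

44.2 days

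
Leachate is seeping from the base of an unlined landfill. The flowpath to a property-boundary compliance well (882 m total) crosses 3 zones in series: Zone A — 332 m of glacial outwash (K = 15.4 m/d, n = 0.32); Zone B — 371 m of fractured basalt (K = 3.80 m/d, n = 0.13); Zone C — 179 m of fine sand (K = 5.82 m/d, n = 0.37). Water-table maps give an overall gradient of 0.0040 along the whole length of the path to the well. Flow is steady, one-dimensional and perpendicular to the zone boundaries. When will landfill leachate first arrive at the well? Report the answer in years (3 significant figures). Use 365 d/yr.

25.7 years

Steady 1-D flow in series ⇒ the Darcy flux q is identical in every zone and the zone head losses add (resistances L/K in series).
Σ(L/K) = 332/15.4 + 371/3.80 + 179/5.82 = 21.56 + 97.63 + 30.76 = 149.9 d
K_eq = L_total / Σ(L/K) = 882 / 149.9 = 5.882 m/d
q = K_eq · i = 5.882 × 0.0040 = 0.02353 m/d (same in every zone)
Zone A: v = q/n = 0.02353/0.32 = 0.07353 m/d → t_A = 332/0.07353 = 4515 d
Zone B: v = q/n = 0.02353/0.13 = 0.1810 m/d → t_B = 371/0.1810 = 2050 d
Zone C: v = q/n = 0.02353/0.37 = 0.06359 m/d → t_C = 179/0.06359 = 2815 d
Total t = 4515 + 2050 + 2815 = 9380 d
   = 9380 / 365 = 25.7 yr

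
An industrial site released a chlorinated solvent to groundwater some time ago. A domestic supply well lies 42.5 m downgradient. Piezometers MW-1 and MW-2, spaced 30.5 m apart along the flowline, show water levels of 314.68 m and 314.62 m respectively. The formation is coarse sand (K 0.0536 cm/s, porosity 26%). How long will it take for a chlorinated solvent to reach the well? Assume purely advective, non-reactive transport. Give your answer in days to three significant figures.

121 days

Hydraulic gradient i = (314.68 − 314.62) / 30.5 = 0.06 / 30.5 = 0.001967
K = 0.0536 cm/s × 864 = 46.31 m/d
q = Ki = 46.31 × 0.001967 = 0.09110 m/d
Seepage velocity v = q / n = 0.09110 / 0.26 = 0.3504 m/d
t = L / v = 42.5 / 0.3504 = 121.3 d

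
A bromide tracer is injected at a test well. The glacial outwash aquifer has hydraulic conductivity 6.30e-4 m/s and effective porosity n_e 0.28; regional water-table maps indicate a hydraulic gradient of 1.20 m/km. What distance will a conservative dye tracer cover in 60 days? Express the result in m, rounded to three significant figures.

K = 6.30e-4 m/s × 86400 s/d = 54.43 m/d
Specific discharge q = 54.43 × 0.0012 = 0.06532 m/d
Average linear velocity = 0.06532 / 0.28 = 0.2333 m/d
L = v × T = 0.2333 × 60 = 14.00 m

14.0 m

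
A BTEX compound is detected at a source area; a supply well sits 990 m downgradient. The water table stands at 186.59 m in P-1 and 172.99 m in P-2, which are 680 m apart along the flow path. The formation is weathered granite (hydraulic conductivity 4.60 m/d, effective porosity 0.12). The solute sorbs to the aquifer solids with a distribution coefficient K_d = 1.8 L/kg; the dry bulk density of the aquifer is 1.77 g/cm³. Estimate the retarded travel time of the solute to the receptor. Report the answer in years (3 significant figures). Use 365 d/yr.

Hydraulic gradient i = (186.59 − 172.99) / 680 = 13.60 / 680 = 0.02000
q = Ki = 4.60 × 0.02000 = 0.09200 m/d
v_s = q/n_e = 0.09200/0.12 = 0.7667 m/d
Retardation R = 1 + ρ_b·K_d/n = 1 + 1.77×1.8/0.12 = 27.55
Contaminant velocity v_c = v/R = 0.7667/27.55 = 0.02783 m/d
t = L/v_c = 990/0.02783 = 35580 d
   = 35580/365 = 97.5 yr

97.5 years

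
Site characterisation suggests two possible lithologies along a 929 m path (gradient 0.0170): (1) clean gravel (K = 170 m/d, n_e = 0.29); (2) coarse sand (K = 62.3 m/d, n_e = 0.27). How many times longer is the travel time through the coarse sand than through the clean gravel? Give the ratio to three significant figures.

Unit 1 (clean gravel): v = 170×0.017/0.29 = 9.966 m/d, t = 929/9.966 = 93.22 d
Unit 2 (coarse sand): v = 62.3×0.017/0.27 = 3.923 m/d, t = 929/3.923 = 236.8 d
t(coarse sand) / t(clean gravel) = 236.8/93.22 = 2.54

2.54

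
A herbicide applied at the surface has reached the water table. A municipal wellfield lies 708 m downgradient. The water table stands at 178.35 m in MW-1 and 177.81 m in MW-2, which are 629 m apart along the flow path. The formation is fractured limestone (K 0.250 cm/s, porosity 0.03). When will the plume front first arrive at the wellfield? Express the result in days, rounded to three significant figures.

115 days

Hydraulic gradient i = (178.35 − 177.81) / 629 = 0.54 / 629 = 8.585e-4
K = 0.250 cm/s × 864 = 216.0 m/d
Darcy flux q = K·i = 216.0 × 8.585e-4 = 0.1854 m/d
v_s = q/n_e = 0.1854/0.03 = 6.181 m/d
t = L / v = 708 / 6.181 = 114.5 d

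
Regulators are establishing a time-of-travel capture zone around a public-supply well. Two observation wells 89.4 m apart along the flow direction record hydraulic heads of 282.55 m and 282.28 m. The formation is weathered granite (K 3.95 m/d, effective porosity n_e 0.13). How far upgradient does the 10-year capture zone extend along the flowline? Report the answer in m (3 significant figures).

Hydraulic gradient i = (282.55 − 282.28) / 89.4 = 0.27 / 89.4 = 0.003020
q = Ki = 3.95 × 0.003020 = 0.01193 m/d
v_s = q/n_e = 0.01193/0.13 = 0.09177 m/d
T = 10 yr × 365 = 3650 d
L = v × T = 0.09177 × 3650 = 334.9 m

335 m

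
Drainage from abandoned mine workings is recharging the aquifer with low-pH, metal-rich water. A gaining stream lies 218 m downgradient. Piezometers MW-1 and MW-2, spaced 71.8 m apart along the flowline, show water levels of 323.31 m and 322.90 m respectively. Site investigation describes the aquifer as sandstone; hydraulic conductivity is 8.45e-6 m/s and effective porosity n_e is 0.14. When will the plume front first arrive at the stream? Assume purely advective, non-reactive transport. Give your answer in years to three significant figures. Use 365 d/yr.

20.1 years

Hydraulic gradient i = (323.31 − 322.90) / 71.8 = 0.41 / 71.8 = 0.005710
K = 8.45e-6 m/s × 86400 s/d = 0.7301 m/d
Specific discharge q = 0.7301 × 0.005710 = 0.004169 m/d
Average linear velocity = 0.004169 / 0.14 = 0.02978 m/d
t = L / v = 218 / 0.02978 = 7321 d
   = 7321 / 365 = 20.1 yr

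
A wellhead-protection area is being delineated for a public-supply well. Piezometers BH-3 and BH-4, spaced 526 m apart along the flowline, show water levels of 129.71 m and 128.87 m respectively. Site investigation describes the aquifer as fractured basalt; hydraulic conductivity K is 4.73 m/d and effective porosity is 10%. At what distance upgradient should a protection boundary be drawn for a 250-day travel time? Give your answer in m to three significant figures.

18.9 m

Hydraulic gradient i = (129.71 − 128.87) / 526 = 0.84 / 526 = 0.001597
q = Ki = 4.73 × 0.001597 = 0.007554 m/d
v = Ki/n = 4.73·0.001597/0.10 = 0.07554 m/d
L = v × T = 0.07554 × 250 = 18.88 m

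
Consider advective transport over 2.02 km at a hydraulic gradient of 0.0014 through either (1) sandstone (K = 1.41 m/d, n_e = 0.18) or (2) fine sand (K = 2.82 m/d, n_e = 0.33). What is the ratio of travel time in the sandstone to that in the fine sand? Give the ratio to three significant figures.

1.09

Unit 1 (sandstone): v = 1.41×0.0014/0.18 = 0.01097 m/d, t = 2020/0.01097 = 184200 d
Unit 2 (fine sand): v = 2.82×0.0014/0.33 = 0.01196 m/d, t = 2020/0.01196 = 168800 d
t(sandstone) / t(fine sand) = 184200/168800 = 1.09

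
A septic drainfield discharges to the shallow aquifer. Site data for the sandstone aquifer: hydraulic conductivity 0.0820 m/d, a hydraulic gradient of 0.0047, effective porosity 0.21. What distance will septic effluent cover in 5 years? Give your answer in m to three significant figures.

Darcy flux q = K·i = 0.0820 × 0.0047 = 3.854e-4 m/d
Seepage velocity v = q / n = 3.854e-4 / 0.21 = 0.001835 m/d
T = 5 yr × 365 = 1825 d
L = v × T = 0.001835 × 1825 = 3.349 m

3.35 m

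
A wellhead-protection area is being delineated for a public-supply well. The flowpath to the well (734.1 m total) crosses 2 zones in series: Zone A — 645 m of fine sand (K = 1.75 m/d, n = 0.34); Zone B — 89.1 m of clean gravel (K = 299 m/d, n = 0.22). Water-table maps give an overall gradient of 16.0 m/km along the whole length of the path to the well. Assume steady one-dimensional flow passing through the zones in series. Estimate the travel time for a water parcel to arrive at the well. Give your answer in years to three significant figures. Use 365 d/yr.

Continuity: the same q passes through each zone, so ΔH = q·Σ(L_j/K_j) — the zones act as resistances in series.
Σ(L/K) = 645/1.75 + 89.1/299 = 368.6 + 0.2980 = 368.9 d
K_eq = L_total / Σ(L/K) = 734.1 / 368.9 = 1.990 m/d
q = K_eq · i = 1.990 × 0.016 = 0.03184 m/d (same in every zone)
Zone A: v = q/n = 0.03184/0.34 = 0.09365 m/d → t_A = 645/0.09365 = 6887 d
Zone B: v = q/n = 0.03184/0.22 = 0.1447 m/d → t_B = 89.1/0.1447 = 615.6 d
Total t = 6887 + 615.6 = 7503 d
   = 7503 / 365 = 20.6 yr

20.6 years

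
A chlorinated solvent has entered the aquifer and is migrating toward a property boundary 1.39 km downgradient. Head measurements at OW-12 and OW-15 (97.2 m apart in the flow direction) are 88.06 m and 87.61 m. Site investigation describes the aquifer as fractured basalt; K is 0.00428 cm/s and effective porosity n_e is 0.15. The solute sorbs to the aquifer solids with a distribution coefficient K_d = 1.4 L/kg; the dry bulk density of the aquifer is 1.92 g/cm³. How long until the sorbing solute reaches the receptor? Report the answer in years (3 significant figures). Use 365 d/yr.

Hydraulic gradient i = (88.06 − 87.61) / 97.2 = 0.45 / 97.2 = 0.004630
K = 0.00428 cm/s × 864 = 3.698 m/d
q = Ki = 3.698 × 0.004630 = 0.01712 m/d
v = Ki/n = 3.698·0.004630/0.15 = 0.1141 m/d
Retardation R = 1 + ρ_b·K_d/n = 1 + 1.92×1.4/0.15 = 18.92
Contaminant velocity v_c = v/R = 0.1141/18.92 = 0.006032 m/d
L = 1.39 km = 1390 m
t = L/v_c = 1390/0.006032 = 230400 d
   = 230400/365 = 631 yr

631 years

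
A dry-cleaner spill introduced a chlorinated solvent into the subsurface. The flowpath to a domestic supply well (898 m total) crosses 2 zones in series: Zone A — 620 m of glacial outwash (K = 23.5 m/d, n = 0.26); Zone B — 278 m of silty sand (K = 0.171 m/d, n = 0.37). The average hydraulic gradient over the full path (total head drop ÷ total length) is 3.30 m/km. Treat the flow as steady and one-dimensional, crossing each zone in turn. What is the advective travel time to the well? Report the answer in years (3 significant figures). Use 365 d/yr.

403 years

Continuity: the same q passes through each zone, so ΔH = q·Σ(L_j/K_j) — the zones act as resistances in series.
Σ(L/K) = 620/23.5 + 278/0.171 = 26.38 + 1626 = 1652 d
K_eq = L_total / Σ(L/K) = 898 / 1652 = 0.5435 m/d
q = K_eq · i = 0.5435 × 0.0033 = 0.001794 m/d (same in every zone)
Zone A: v = q/n = 0.001794/0.26 = 0.006899 m/d → t_A = 620/0.006899 = 89870 d
Zone B: v = q/n = 0.001794/0.37 = 0.004848 m/d → t_B = 278/0.004848 = 57350 d
Total t = 89870 + 57350 = 147200 d
   = 147200 / 365 = 403 yr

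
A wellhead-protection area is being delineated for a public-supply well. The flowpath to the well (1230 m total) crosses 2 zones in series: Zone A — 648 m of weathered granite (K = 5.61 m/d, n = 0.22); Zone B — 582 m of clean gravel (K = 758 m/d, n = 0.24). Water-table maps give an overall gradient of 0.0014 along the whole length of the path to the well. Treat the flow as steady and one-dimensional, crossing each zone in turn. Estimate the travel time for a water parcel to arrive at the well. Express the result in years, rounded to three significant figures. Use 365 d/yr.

For zones in series the flux q is common to all zones; the equivalent conductivity is the harmonic (thickness-weighted) mean, K_eq = L_total / Σ(L_j/K_j).
Σ(L/K) = 648/5.61 + 582/758 = 115.5 + 0.7678 = 116.3 d
K_eq = L_total / Σ(L/K) = 1230 / 116.3 = 10.58 m/d
q = K_eq · i = 10.58 × 0.0014 = 0.01481 m/d (same in every zone)
Zone A: v = q/n = 0.01481/0.22 = 0.06732 m/d → t_A = 648/0.06732 = 9626 d
Zone B: v = q/n = 0.01481/0.24 = 0.06171 m/d → t_B = 582/0.06171 = 9432 d
Total t = 9626 + 9432 = 19060 d
   = 19060 / 365 = 52.2 yr

52.2 years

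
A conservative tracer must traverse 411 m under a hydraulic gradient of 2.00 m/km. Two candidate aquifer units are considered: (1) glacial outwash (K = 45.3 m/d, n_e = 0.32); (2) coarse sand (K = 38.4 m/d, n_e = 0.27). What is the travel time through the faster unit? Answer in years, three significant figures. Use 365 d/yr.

3.96 years

Unit 1 (glacial outwash): v = 45.3×0.0020/0.32 = 0.2831 m/d, t = 411/0.2831 = 1452 d
Unit 2 (coarse sand): v = 38.4×0.0020/0.27 = 0.2844 m/d, t = 411/0.2844 = 1445 d
Faster: 1445 d / 365 = 3.96 yr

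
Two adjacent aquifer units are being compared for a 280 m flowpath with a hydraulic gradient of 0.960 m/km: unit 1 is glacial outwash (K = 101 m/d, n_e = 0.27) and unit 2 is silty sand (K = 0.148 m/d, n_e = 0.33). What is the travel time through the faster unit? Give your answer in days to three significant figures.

780 days

Unit 1 (glacial outwash): v = 101×9.6e-4/0.27 = 0.3591 m/d, t = 280/0.3591 = 779.7 d
Unit 2 (silty sand): v = 0.148×9.6e-4/0.33 = 4.305e-4 m/d, t = 280/4.305e-4 = 650300 d
Faster unit: t = 780 d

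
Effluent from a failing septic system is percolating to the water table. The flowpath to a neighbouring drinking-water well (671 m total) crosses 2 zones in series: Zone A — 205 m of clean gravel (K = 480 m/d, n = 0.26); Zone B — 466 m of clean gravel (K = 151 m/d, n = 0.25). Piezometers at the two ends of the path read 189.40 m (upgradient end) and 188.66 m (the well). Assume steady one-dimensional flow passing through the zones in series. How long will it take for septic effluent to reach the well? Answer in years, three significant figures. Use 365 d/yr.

Total head drop ΔH = 189.40 − 188.66 = 0.74 m
Steady 1-D flow in series ⇒ the Darcy flux q is identical in every zone and the zone head losses add (resistances L/K in series).
Σ(L/K) = 205/480 + 466/151 = 0.4271 + 3.086 = 3.513 d
q = ΔH / Σ(L/K) = 0.74 / 3.513 = 0.2106 m/d (same in every zone)
Zone A: v = q/n = 0.2106/0.26 = 0.8101 m/d → t_A = 205/0.8101 = 253.0 d
Zone B: v = q/n = 0.2106/0.25 = 0.8425 m/d → t_B = 466/0.8425 = 553.1 d
Total t = 253.0 + 553.1 = 806.1 d
   = 806.1 / 365 = 2.21 yr

2.21 years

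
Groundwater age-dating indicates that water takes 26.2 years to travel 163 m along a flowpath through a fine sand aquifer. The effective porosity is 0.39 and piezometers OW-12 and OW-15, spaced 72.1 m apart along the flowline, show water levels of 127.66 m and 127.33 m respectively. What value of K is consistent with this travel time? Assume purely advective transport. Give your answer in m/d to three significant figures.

1.45 m/d

Hydraulic gradient i = (127.66 − 127.33) / 72.1 = 0.33 / 72.1 = 0.004577
t = 26.2 years = 9563 d
v = L / t = 163 / 9563 = 0.01704 m/d
K = v · n / i = 0.01704 × 0.39 / 0.004577 = 1.45 m/d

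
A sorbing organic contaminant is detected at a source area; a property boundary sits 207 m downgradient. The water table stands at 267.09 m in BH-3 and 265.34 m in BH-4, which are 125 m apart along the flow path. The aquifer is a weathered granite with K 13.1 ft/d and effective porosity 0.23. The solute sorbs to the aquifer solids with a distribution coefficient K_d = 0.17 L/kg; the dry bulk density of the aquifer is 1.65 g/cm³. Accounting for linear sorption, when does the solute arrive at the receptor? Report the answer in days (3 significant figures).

Hydraulic gradient i = (267.09 − 265.34) / 125 = 1.75 / 125 = 0.01400
K = 13.1 ft/d × 0.3048 = 3.993 m/d
Darcy flux q = K·i = 3.993 × 0.01400 = 0.05590 m/d
Seepage velocity v = q / n = 0.05590 / 0.23 = 0.2430 m/d
Retardation R = 1 + ρ_b·K_d/n = 1 + 1.65×0.17/0.23 = 2.220
Contaminant velocity v_c = v/R = 0.2430/2.220 = 0.1095 m/d
t = L/v_c = 207/0.1095 = 1890 d

1890 days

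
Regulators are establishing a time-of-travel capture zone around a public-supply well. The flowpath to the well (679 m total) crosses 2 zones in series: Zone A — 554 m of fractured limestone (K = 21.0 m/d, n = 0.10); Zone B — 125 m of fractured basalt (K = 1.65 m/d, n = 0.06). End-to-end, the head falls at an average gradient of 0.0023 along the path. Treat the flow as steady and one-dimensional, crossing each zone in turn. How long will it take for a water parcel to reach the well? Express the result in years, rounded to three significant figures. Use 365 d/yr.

Steady 1-D flow in series ⇒ the Darcy flux q is identical in every zone and the zone head losses add (resistances L/K in series).
Σ(L/K) = 554/21.0 + 125/1.65 = 26.38 + 75.76 = 102.1 d
K_eq = L_total / Σ(L/K) = 679 / 102.1 = 6.648 m/d
q = K_eq · i = 6.648 × 0.0023 = 0.01529 m/d (same in every zone)
Zone A: v = q/n = 0.01529/0.10 = 0.1529 m/d → t_A = 554/0.1529 = 3623 d
Zone B: v = q/n = 0.01529/0.06 = 0.2548 m/d → t_B = 125/0.2548 = 490.5 d
Total t = 3623 + 490.5 = 4114 d
   = 4114 / 365 = 11.3 yr

11.3 years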